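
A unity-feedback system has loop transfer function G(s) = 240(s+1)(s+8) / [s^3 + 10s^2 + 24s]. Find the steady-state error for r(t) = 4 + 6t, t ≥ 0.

0.075

Factoring s from the denominator leaves a polynomial with constant term 24, so the system is type 1. By superposition:
  • 4: tracked with zero error.
  • 6t: e_ss = 6/K_v with K_v=80 → 0.075.
Total e_ss = 0.075.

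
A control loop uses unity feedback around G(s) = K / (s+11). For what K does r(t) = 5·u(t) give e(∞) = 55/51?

40

The open loop has no poles at the origin → type 0 system.
K_p = lim_{s→0} G(s) = K / (11) = (1/11)·K.
e_ss = 5/(1 + K_p) = 55/51 ⇒ 1 + (1/11)·K = 51/11 ⇒ K = 40.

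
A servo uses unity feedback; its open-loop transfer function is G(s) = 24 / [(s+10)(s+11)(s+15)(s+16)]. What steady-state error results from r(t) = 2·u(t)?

2200/1101

The open loop has no poles at the origin → type 0 system.
K_p = lim_{s→0} G(s) = 24 / (10·11·15·16) = 1/1100.
e_ss = 2/(1 + K_p) = 2/(1101/1100) = 2200/1101.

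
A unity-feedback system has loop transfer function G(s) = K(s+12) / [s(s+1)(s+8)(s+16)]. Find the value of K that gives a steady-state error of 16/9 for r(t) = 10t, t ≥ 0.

System type = 1 (one pole at s=0).
K_v = lim_{s→0} s·G(s) = K·12 / (1·8·16) = (3/32)·K.
e_ss = 10/K_v = 16/9 ⇒ K_v = 5.625 ⇒ K = 5.625/(3/32) = 60.

60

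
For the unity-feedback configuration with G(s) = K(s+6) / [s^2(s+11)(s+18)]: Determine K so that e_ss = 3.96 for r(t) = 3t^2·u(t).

Two free integrators in G(s): this is a type 2 system.
K_a = lim_{s→0} s^2·G(s) = K·6 / (11·18) = (1/33)·K.
e_ss = 6/K_a = 3.96 ⇒ K_a = 50/33 ⇒ K = (50/33)/(1/33) = 50.

50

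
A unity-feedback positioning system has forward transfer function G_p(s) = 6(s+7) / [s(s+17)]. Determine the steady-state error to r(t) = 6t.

G_p(s) has one factor of s in the denominator, so the system is type 1.
K_v = lim_{s→0} s·G_p(s) = 6·7 / (17) = 42/17.
e_ss = 6/K_v = 6/(42/17) = 17/7.

17/7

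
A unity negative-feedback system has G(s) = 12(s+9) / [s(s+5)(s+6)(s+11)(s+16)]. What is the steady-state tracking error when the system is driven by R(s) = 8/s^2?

3520/9

System type = 1 (one pole at s=0).
K_v = lim_{s→0} s·G(s) = 12·9 / (5·6·11·16) = 9/440.
e_ss = 8/K_v = 8/(9/440) = 3520/9.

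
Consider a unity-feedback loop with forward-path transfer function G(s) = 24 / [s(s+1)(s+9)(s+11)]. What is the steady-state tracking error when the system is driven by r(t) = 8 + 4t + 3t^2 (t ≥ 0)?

The open loop has one pole at the origin → type 1 system. By superposition:
  • 8: tracked with zero error.
  • 4t: e_ss = 4/K_v with K_v=8/33 → 16.5.
  • 3t^2: a type-1 system cannot track it, e_ss → ∞.
The unbounded component dominates.

infinity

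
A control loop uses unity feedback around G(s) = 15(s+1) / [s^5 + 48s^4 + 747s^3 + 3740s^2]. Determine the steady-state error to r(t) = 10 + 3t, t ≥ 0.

0

Factoring s^2 from the denominator leaves a polynomial with constant term 3740, so the system is type 2. Taking each input component in turn:
  • 10: tracked with zero error.
  • 3t: tracked with zero error.
Total e_ss = 0.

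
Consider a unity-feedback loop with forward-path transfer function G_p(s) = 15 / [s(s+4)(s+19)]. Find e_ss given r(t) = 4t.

The open loop has one pole at the origin → type 1 system.
K_v = lim_{s→0} s·G_p(s) = 15 / (4·19) = 15/76.
e_ss = 4/K_v = 4/(15/76) = 304/15.

304/15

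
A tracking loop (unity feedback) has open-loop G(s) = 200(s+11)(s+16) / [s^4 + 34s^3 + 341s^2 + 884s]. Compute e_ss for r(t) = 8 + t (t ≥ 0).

The denominator has no term below 884s — 1 pole at s=0, type 1. Treating each term separately:
  • 8: tracked with zero error.
  • t: e_ss = 1/K_v with K_v=8800/221 → 221/8800.
Total e_ss = 221/8800.

221/8800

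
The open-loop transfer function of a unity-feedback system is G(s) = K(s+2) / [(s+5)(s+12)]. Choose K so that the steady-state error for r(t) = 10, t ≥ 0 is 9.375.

2

System type = 0 (no poles at s=0).
K_p = lim_{s→0} G(s) = K·2 / (5·12) = (1/30)·K.
e_ss = 10/(1 + K_p) = 9.375 ⇒ 1 + (1/30)·K = 16/15 ⇒ K = 2.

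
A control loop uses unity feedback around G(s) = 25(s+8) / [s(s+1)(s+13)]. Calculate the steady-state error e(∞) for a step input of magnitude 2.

System type = 1 (one pole at s=0).
K_p = ∞ for a type-1 system; e_ss to a step is zero.

0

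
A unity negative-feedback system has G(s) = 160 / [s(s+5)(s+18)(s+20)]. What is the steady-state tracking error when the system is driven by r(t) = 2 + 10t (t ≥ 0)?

112.5

The open loop has one pole at the origin → type 1 system. By superposition:
  • 2: tracked with zero error.
  • 10t: e_ss = 10/K_v with K_v=4/45 → 112.5.
Total e_ss = 112.5.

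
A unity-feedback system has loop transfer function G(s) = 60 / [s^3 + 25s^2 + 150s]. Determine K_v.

Factoring s from the denominator leaves a polynomial with constant term 150, so the system is type 1.
K_v = lim_{s→0} s·G(s) = 60 / 150 = 0.4.

0.4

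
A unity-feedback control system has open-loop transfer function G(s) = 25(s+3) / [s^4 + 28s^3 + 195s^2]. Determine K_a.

5/13

The denominator has no term below 195s^2 — 2 poles at s=0, type 2.
K_a = lim_{s→0} s^2·G(s) = 25·3 / 195 = 5/13.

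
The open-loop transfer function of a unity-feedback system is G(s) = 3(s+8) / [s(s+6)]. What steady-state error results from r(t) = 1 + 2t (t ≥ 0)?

One free integrator in G(s): this is a type 1 system. Treating each term separately:
  • 1: tracked with zero error.
  • 2t: e_ss = 2/K_v with K_v=4 → 0.5.
Total e_ss = 0.5.

0.5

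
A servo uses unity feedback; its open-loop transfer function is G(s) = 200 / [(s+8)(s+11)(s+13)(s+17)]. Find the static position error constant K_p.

System type = 0 (no poles at s=0).
K_p = lim_{s→0} G(s) = 200 / (8·11·13·17) = 25/2431.

25/2431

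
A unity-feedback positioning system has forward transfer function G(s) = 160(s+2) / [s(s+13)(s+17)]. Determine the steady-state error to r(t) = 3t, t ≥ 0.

663/320

System type = 1 (one pole at s=0).
K_v = lim_{s→0} s·G(s) = 160·2 / (13·17) = 320/221.
e_ss = 3/K_v = 3/(320/221) = 663/320.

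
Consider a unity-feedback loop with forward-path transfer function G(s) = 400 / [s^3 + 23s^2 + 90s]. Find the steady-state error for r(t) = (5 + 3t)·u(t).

Lowest-order denominator term is 90s, so the open loop has 1 pole at the origin → type 1 system. Treating each term separately:
  • 5: tracked with zero error.
  • 3t: e_ss = 3/K_v with K_v=40/9 → 0.675.
Total e_ss = 0.675.

0.675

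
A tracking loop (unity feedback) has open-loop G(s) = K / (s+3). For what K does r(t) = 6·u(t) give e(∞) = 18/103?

100

The open loop has no poles at the origin → type 0 system.
K_p = lim_{s→0} G(s) = K / (3) = (1/3)·K.
e_ss = 6/(1 + K_p) = 18/103 ⇒ 1 + (1/3)·K = 103/3 ⇒ K = 100.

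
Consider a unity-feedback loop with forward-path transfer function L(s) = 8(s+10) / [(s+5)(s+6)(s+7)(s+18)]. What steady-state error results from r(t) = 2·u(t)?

378/193

System type = 0 (no poles at s=0).
K_p = lim_{s→0} L(s) = 8·10 / (5·6·7·18) = 4/189.
e_ss = 2/(1 + K_p) = 2/(193/189) = 378/193.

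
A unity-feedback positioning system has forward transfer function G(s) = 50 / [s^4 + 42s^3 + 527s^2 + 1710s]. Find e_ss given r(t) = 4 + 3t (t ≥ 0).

102.6

Factoring s from the denominator leaves a polynomial with constant term 1710, so the system is type 1. Taking each input component in turn:
  • 4: tracked with zero error.
  • 3t: e_ss = 3/K_v with K_v=5/171 → 102.6.
Total e_ss = 102.6.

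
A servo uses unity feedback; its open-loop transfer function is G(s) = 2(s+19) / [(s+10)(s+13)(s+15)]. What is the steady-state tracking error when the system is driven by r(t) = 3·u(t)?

2925/994

No free integrators in G(s): this is a type 0 system.
K_p = lim_{s→0} G(s) = 2·19 / (10·13·15) = 19/975.
e_ss = 3/(1 + K_p) = 3/(994/975) = 2925/994.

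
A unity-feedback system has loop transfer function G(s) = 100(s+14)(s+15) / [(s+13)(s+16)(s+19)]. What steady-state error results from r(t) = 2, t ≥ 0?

The open loop has no poles at the origin → type 0 system.
K_p = lim_{s→0} G(s) = 100·14·15 / (13·16·19) = 2625/494.
e_ss = 2/(1 + K_p) = 2/(3119/494) = 988/3119.

988/3119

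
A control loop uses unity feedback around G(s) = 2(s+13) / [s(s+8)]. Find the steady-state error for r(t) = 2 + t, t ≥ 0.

4/13

System type = 1 (one pole at s=0). Taking each input component in turn:
  • 2: tracked with zero error.
  • t: e_ss = 1/K_v with K_v=3.25 → 4/13.
Total e_ss = 4/13.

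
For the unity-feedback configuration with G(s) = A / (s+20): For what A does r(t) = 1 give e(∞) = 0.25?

60

No free integrators in G(s): this is a type 0 system.
K_p = lim_{s→0} G(s) = A / (20) = 0.05·A.
e_ss = 1/(1 + K_p) = 0.25 ⇒ 1 + 0.05·A = 4 ⇒ A = 60.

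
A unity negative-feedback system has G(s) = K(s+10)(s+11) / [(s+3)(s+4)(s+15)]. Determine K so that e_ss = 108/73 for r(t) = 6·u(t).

No free integrators in G(s): this is a type 0 system.
K_p = lim_{s→0} G(s) = K·10·11 / (3·4·15) = (11/18)·K.
e_ss = 6/(1 + K_p) = 108/73 ⇒ 1 + (11/18)·K = 73/18 ⇒ K = 5.

5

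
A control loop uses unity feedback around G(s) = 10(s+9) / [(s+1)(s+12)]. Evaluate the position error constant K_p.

G(s) has no factors of s in the denominator, so the system is type 0.
K_p = lim_{s→0} G(s) = 10·9 / (1·12) = 7.5.

7.5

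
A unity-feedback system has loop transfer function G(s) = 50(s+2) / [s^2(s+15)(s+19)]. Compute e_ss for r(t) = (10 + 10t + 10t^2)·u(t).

G(s) has two factors of s in the denominator, so the system is type 2. By superposition:
  • 10: tracked with zero error.
  • 10t: tracked with zero error.
  • 10t^2: e_ss = 20/K_a with K_a=20/57 → 57.
Total e_ss = 57.

57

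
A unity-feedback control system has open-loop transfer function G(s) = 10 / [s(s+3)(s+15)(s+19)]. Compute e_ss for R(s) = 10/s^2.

855

The open loop has one pole at the origin → type 1 system.
K_v = lim_{s→0} s·G(s) = 10 / (3·15·19) = 2/171.
e_ss = 10/K_v = 10/(2/171) = 855.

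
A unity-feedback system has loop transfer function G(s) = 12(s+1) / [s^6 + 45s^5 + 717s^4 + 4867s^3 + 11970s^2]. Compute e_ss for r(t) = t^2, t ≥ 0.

Lowest-order denominator term is 11970s^2, so the open loop has 2 poles at the origin → type 2 system.
K_a = lim_{s→0} s^2·G(s) = 12·1 / 11970 = 2/1995.
r(t) = t^2 gives R(s) = 2/s^3.
e_ss = 2/K_a = 2/(2/1995) = 1995.

1995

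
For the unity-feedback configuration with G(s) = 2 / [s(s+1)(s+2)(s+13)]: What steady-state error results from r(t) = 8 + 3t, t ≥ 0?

G(s) has one factor of s in the denominator, so the system is type 1. Treating each term separately:
  • 8: tracked with zero error.
  • 3t: e_ss = 3/K_v with K_v=1/13 → 39.
Total e_ss = 39.

39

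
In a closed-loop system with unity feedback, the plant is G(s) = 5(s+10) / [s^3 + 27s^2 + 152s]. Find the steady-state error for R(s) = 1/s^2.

3.04

Lowest-order denominator term is 152s, so the open loop has 1 pole at the origin → type 1 system.
K_v = lim_{s→0} s·G(s) = 5·10 / 152 = 25/76.
e_ss = 1/K_v = 1/(25/76) = 3.04.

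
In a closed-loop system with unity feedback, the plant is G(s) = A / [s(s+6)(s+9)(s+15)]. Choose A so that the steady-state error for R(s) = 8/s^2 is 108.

One free integrator in G(s): this is a type 1 system.
K_v = lim_{s→0} s·G(s) = A / (6·9·15) = (1/810)·A.
e_ss = 8/K_v = 108 ⇒ K_v = 2/27 ⇒ A = (2/27)/(1/810) = 60.

60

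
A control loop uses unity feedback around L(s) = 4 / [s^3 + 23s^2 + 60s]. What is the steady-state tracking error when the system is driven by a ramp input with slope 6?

Lowest-order denominator term is 60s, so the open loop has 1 pole at the origin → type 1 system.
K_v = lim_{s→0} s·L(s) = 4 / 60 = 1/15.
e_ss = 6/K_v = 6/(1/15) = 90.

90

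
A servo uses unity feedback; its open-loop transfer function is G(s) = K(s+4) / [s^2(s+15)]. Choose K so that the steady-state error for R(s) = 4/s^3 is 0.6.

System type = 2 (two poles at s=0).
K_a = lim_{s→0} s^2·G(s) = K·4 / (15) = (4/15)·K.
e_ss = 4/K_a = 0.6 ⇒ K_a = 20/3 ⇒ K = (20/3)/(4/15) = 25.

25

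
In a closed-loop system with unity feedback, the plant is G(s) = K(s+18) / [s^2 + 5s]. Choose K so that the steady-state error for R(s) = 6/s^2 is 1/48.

80

Lowest-order denominator term is 5s, so the open loop has 1 pole at the origin → type 1 system.
K_v = lim_{s→0} s·G(s) = K·18 / 5 = 3.6·K.
e_ss = 6/K_v = 1/48 ⇒ K_v = 288 ⇒ K = 288/3.6 = 80.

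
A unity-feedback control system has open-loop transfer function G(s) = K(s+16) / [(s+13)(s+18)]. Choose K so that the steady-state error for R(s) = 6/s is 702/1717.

200

System type = 0 (no poles at s=0).
K_p = lim_{s→0} G(s) = K·16 / (13·18) = (8/117)·K.
e_ss = 6/(1 + K_p) = 702/1717 ⇒ 1 + (8/117)·K = 1717/117 ⇒ K = 200.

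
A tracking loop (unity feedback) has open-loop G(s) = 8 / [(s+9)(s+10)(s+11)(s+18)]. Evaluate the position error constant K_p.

2/4455

System type = 0 (no poles at s=0).
K_p = lim_{s→0} G(s) = 8 / (9·10·11·18) = 2/4455.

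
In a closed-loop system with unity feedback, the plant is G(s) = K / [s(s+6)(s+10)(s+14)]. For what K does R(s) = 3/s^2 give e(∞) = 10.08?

The open loop has one pole at the origin → type 1 system.
K_v = lim_{s→0} s·G(s) = K / (6·10·14) = (1/840)·K.
e_ss = 3/K_v = 10.08 ⇒ K_v = 25/84 ⇒ K = (25/84)/(1/840) = 250.

250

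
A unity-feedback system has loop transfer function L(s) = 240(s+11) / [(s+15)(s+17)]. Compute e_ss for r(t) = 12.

204/193

L(s) has no factors of s in the denominator, so the system is type 0.
K_p = lim_{s→0} L(s) = 240·11 / (15·17) = 176/17.
e_ss = 12/(1 + K_p) = 12/(193/17) = 204/193.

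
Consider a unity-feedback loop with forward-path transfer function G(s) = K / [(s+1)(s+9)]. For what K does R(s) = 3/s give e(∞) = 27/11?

2

G(s) has no factors of s in the denominator, so the system is type 0.
K_p = lim_{s→0} G(s) = K / (1·9) = (1/9)·K.
e_ss = 3/(1 + K_p) = 27/11 ⇒ 1 + (1/9)·K = 11/9 ⇒ K = 2.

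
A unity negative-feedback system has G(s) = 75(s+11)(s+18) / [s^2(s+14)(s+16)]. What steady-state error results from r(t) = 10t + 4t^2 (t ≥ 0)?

System type = 2 (two poles at s=0). Taking each input component in turn:
  • 10t: tracked with zero error.
  • 4t^2: e_ss = 8/K_a with K_a=7425/112 → 896/7425.
Total e_ss = 896/7425.

896/7425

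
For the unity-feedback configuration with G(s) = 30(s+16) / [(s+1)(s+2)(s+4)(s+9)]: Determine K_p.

20/3

No free integrators in G(s): this is a type 0 system.
K_p = lim_{s→0} G(s) = 30·16 / (1·2·4·9) = 20/3.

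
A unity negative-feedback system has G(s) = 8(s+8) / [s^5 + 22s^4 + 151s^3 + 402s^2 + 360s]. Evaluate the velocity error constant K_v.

8/45

The denominator has no term below 360s — 1 pole at s=0, type 1.
K_v = lim_{s→0} s·G(s) = 8·8 / 360 = 8/45.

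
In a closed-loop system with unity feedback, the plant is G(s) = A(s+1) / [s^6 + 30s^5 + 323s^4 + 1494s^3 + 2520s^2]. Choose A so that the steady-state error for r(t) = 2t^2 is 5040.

Factoring s^2 from the denominator leaves a polynomial with constant term 2520, so the system is type 2.
K_a = lim_{s→0} s^2·G(s) = A·1 / 2520 = (1/2520)·A.
e_ss = 4/K_a = 5040 ⇒ K_a = 1/1260 ⇒ A = (1/1260)/(1/2520) = 2.

2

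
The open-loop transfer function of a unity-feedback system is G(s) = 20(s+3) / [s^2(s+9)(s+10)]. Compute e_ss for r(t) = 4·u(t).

The open loop has two poles at the origin → type 2 system.
K_p = ∞ for a type-2 system; e_ss to a step is zero.

0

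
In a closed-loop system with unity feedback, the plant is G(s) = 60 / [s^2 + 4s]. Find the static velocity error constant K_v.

15

Factoring s from the denominator leaves a polynomial with constant term 4, so the system is type 1.
K_v = lim_{s→0} s·G(s) = 60 / 4 = 15.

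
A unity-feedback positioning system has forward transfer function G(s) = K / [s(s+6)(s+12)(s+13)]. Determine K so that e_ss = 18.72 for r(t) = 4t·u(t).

200

System type = 1 (one pole at s=0).
K_v = lim_{s→0} s·G(s) = K / (6·12·13) = (1/936)·K.
e_ss = 4/K_v = 18.72 ⇒ K_v = 25/117 ⇒ K = (25/117)/(1/936) = 200.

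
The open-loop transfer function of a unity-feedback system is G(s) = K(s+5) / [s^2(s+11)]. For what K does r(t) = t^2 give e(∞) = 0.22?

20

Two free integrators in G(s): this is a type 2 system.
K_a = lim_{s→0} s^2·G(s) = K·5 / (11) = (5/11)·K.
e_ss = 2/K_a = 0.22 ⇒ K_a = 100/11 ⇒ K = (100/11)/(5/11) = 20.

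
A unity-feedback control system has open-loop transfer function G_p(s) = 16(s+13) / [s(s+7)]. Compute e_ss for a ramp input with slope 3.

The open loop has one pole at the origin → type 1 system.
K_v = lim_{s→0} s·G_p(s) = 16·13 / (7) = 208/7.
e_ss = 3/K_v = 3/(208/7) = 21/208.

21/208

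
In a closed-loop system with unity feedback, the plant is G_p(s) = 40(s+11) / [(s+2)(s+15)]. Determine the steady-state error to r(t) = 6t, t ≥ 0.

G_p(s) has no factors of s in the denominator, so the system is type 0.
For a type-0 system K_v = 0, so e_ss to a ramp input is unbounded.

infinity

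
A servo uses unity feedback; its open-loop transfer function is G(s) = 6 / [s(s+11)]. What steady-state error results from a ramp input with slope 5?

One free integrator in G(s): this is a type 1 system.
K_v = lim_{s→0} s·G(s) = 6 / (11) = 6/11.
e_ss = 5/K_v = 5/(6/11) = 55/6.

55/6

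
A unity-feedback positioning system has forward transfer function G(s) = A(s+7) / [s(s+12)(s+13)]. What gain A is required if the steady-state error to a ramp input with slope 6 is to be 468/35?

System type = 1 (one pole at s=0).
K_v = lim_{s→0} s·G(s) = A·7 / (12·13) = (7/156)·A.
e_ss = 6/K_v = 468/35 ⇒ K_v = 35/78 ⇒ A = (35/78)/(7/156) = 10.

10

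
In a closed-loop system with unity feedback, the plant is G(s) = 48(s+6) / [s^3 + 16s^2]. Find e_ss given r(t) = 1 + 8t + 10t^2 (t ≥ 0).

The denominator has no term below 16s^2 — 2 poles at s=0, type 2. Treating each term separately:
  • 1: tracked with zero error.
  • 8t: tracked with zero error.
  • 10t^2: e_ss = 20/K_a with K_a=18 → 10/9.
Total e_ss = 10/9.

10/9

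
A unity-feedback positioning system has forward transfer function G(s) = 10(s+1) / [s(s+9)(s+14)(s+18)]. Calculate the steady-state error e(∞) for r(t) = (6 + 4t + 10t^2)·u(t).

One free integrator in G(s): this is a type 1 system. Taking each input component in turn:
  • 6: tracked with zero error.
  • 4t: e_ss = 4/K_v with K_v=5/1134 → 907.2.
  • 10t^2: a type-1 system cannot track it, e_ss → ∞.
The unbounded component dominates.

infinity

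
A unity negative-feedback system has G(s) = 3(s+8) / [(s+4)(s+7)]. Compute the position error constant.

6/7

The open loop has no poles at the origin → type 0 system.
K_p = lim_{s→0} G(s) = 3·8 / (4·7) = 6/7.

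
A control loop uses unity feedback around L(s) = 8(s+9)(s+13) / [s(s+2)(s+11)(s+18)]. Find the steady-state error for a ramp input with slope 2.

The open loop has one pole at the origin → type 1 system.
K_v = lim_{s→0} s·L(s) = 8·9·13 / (2·11·18) = 26/11.
e_ss = 2/K_v = 2/(26/11) = 11/13.

11/13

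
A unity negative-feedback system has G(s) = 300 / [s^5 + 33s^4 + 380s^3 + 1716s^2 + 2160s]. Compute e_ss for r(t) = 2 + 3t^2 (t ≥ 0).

infinity

Factoring s from the denominator leaves a polynomial with constant term 2160, so the system is type 1. Treating each term separately:
  • 2: tracked with zero error.
  • 3t^2: a type-1 system cannot track it, e_ss → ∞.
The unbounded component dominates.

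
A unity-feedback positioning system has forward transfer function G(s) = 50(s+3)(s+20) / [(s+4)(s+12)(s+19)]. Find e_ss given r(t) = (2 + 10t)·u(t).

infinity

G(s) has no factors of s in the denominator, so the system is type 0. Taking each input component in turn:
  • 2: e_ss = 2/(1+K_p) with K_p=125/38 → 76/163.
  • 10t: a type-0 system cannot track it, e_ss → ∞.
The unbounded component dominates.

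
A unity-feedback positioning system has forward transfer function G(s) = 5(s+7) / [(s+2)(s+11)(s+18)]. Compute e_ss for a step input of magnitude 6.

The open loop has no poles at the origin → type 0 system.
K_p = lim_{s→0} G(s) = 5·7 / (2·11·18) = 35/396.
e_ss = 6/(1 + K_p) = 6/(431/396) = 2376/431.

2376/431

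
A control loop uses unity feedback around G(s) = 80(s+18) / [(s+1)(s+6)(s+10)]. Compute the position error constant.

24

The open loop has no poles at the origin → type 0 system.
K_p = lim_{s→0} G(s) = 80·18 / (1·6·10) = 24.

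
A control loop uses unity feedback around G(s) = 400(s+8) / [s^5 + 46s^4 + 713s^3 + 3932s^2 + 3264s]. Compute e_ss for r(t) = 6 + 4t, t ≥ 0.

Lowest-order denominator term is 3264s, so the open loop has 1 pole at the origin → type 1 system. Taking each input component in turn:
  • 6: tracked with zero error.
  • 4t: e_ss = 4/K_v with K_v=50/51 → 4.08.
Total e_ss = 4.08.

4.08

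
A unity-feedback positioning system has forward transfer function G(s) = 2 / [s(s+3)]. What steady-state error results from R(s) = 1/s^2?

1.5

System type = 1 (one pole at s=0).
K_v = lim_{s→0} s·G(s) = 2 / (3) = 2/3.
e_ss = 1/K_v = 1/(2/3) = 1.5.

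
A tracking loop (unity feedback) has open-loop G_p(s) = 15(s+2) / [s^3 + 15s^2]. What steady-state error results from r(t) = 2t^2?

Lowest-order denominator term is 15s^2, so the open loop has 2 poles at the origin → type 2 system.
K_a = lim_{s→0} s^2·G_p(s) = 15·2 / 15 = 2.
r(t) = 2t^2 gives R(s) = 4/s^3.
e_ss = 4/K_a = 4/2 = 2.

2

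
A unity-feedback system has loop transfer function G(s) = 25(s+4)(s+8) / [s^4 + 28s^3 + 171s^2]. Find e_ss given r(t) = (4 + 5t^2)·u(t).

Factoring s^2 from the denominator leaves a polynomial with constant term 171, so the system is type 2. Taking each input component in turn:
  • 4: tracked with zero error.
  • 5t^2: e_ss = 10/K_a with K_a=800/171 → 2.1375.
Total e_ss = 2.1375.

2.1375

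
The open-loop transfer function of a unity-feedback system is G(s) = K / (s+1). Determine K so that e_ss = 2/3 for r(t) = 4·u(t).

G(s) has no factors of s in the denominator, so the system is type 0.
K_p = lim_{s→0} G(s) = K / (1) = 1·K.
e_ss = 4/(1 + K_p) = 2/3 ⇒ 1 + 1·K = 6 ⇒ K = 5.

5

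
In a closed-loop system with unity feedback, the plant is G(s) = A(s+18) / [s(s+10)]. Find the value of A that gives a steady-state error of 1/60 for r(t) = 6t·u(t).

G(s) has one factor of s in the denominator, so the system is type 1.
K_v = lim_{s→0} s·G(s) = A·18 / (10) = 1.8·A.
e_ss = 6/K_v = 1/60 ⇒ K_v = 360 ⇒ A = 360/1.8 = 200.

200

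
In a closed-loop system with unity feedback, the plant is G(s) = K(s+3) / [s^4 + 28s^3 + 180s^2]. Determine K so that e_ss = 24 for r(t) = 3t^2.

15

Factoring s^2 from the denominator leaves a polynomial with constant term 180, so the system is type 2.
K_a = lim_{s→0} s^2·G(s) = K·3 / 180 = (1/60)·K.
e_ss = 6/K_a = 24 ⇒ K_a = 0.25 ⇒ K = 0.25/(1/60) = 15.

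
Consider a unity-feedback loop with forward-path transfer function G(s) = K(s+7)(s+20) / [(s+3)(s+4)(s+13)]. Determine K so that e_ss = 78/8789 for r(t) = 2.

No free integrators in G(s): this is a type 0 system.
K_p = lim_{s→0} G(s) = K·7·20 / (3·4·13) = (35/39)·K.
e_ss = 2/(1 + K_p) = 78/8789 ⇒ 1 + (35/39)·K = 8789/39 ⇒ K = 250.

250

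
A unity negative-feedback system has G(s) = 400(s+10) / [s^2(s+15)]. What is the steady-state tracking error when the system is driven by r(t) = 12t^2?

System type = 2 (two poles at s=0).
K_a = lim_{s→0} s^2·G(s) = 400·10 / (15) = 800/3.
r(t) = 12t^2 gives R(s) = 24/s^3.
e_ss = 24/K_a = 24/(800/3) = 0.09.

0.09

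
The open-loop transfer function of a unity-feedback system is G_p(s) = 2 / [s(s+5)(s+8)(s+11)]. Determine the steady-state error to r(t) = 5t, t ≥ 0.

1100

System type = 1 (one pole at s=0).
K_v = lim_{s→0} s·G_p(s) = 2 / (5·8·11) = 1/220.
e_ss = 5/K_v = 5/(1/220) = 1100.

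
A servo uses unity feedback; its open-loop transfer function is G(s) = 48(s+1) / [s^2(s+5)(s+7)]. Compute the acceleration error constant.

48/35

System type = 2 (two poles at s=0).
K_a = lim_{s→0} s^2·G(s) = 48·1 / (5·7) = 48/35.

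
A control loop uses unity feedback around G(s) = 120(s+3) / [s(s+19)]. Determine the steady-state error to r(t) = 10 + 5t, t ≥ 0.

G(s) has one factor of s in the denominator, so the system is type 1. Treating each term separately:
  • 10: tracked with zero error.
  • 5t: e_ss = 5/K_v with K_v=360/19 → 19/72.
Total e_ss = 19/72.

19/72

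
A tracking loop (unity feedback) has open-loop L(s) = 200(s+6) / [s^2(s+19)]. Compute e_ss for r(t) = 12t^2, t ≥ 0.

System type = 2 (two poles at s=0).
K_a = lim_{s→0} s^2·L(s) = 200·6 / (19) = 1200/19.
r(t) = 12t^2 gives R(s) = 24/s^3.
e_ss = 24/K_a = 24/(1200/19) = 0.38.

0.38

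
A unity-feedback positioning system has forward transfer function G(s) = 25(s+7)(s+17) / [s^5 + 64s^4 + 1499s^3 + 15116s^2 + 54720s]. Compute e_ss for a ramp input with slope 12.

The denominator has no term below 54720s — 1 pole at s=0, type 1.
K_v = lim_{s→0} s·G(s) = 25·7·17 / 54720 = 595/10944.
e_ss = 12/K_v = 12/(595/10944) = 131328/595.

131328/595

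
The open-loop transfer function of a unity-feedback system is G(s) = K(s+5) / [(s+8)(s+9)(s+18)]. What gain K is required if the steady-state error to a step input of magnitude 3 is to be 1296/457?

15

System type = 0 (no poles at s=0).
K_p = lim_{s→0} G(s) = K·5 / (8·9·18) = (5/1296)·K.
e_ss = 3/(1 + K_p) = 1296/457 ⇒ 1 + (5/1296)·K = 457/432 ⇒ K = 15.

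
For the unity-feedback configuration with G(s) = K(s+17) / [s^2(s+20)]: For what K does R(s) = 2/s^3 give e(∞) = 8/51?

15

G(s) has two factors of s in the denominator, so the system is type 2.
K_a = lim_{s→0} s^2·G(s) = K·17 / (20) = 0.85·K.
e_ss = 2/K_a = 8/51 ⇒ K_a = 12.75 ⇒ K = 12.75/0.85 = 15.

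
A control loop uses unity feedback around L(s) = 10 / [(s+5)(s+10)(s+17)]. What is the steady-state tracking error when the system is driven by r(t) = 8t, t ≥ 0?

infinity

System type = 0 (no poles at s=0).
K_v = lim_{s→0} s·L(s) = 0; the steady-state error to this ramp input grows without bound.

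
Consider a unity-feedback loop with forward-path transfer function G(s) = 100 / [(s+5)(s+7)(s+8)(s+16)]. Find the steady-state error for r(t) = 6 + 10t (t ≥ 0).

infinity

No free integrators in G(s): this is a type 0 system. Taking each input component in turn:
  • 6: e_ss = 6/(1+K_p) with K_p=5/224 → 1344/229.
  • 10t: a type-0 system cannot track it, e_ss → ∞.
The unbounded component dominates.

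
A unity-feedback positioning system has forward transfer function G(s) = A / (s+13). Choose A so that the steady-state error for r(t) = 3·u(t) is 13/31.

80

G(s) has no factors of s in the denominator, so the system is type 0.
K_p = lim_{s→0} G(s) = A / (13) = (1/13)·A.
e_ss = 3/(1 + K_p) = 13/31 ⇒ 1 + (1/13)·A = 93/13 ⇒ A = 80.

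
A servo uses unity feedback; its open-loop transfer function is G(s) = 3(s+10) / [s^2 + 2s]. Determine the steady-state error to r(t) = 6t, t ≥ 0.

0.4

The denominator has no term below 2s — 1 pole at s=0, type 1.
K_v = lim_{s→0} s·G(s) = 3·10 / 2 = 15.
e_ss = 6/K_v = 6/15 = 0.4.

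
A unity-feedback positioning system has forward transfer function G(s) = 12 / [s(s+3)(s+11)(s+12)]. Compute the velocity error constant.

1/33

One free integrator in G(s): this is a type 1 system.
K_v = lim_{s→0} s·G(s) = 12 / (3·11·12) = 1/33.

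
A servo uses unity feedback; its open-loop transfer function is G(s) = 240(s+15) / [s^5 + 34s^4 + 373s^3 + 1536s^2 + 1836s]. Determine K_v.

Lowest-order denominator term is 1836s, so the open loop has 1 pole at the origin → type 1 system.
K_v = lim_{s→0} s·G(s) = 240·15 / 1836 = 100/51.

100/51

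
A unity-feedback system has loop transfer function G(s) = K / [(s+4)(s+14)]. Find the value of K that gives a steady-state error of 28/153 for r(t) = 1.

250

G(s) has no factors of s in the denominator, so the system is type 0.
K_p = lim_{s→0} G(s) = K / (4·14) = (1/56)·K.
e_ss = 1/(1 + K_p) = 28/153 ⇒ 1 + (1/56)·K = 153/28 ⇒ K = 250.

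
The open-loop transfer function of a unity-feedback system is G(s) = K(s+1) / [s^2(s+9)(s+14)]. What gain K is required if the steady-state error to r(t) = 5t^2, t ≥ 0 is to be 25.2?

G(s) has two factors of s in the denominator, so the system is type 2.
K_a = lim_{s→0} s^2·G(s) = K·1 / (9·14) = (1/126)·K.
e_ss = 10/K_a = 25.2 ⇒ K_a = 25/63 ⇒ K = (25/63)/(1/126) = 50.

50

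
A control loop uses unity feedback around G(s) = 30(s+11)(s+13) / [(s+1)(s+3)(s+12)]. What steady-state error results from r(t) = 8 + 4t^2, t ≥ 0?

infinity

G(s) has no factors of s in the denominator, so the system is type 0. Taking each input component in turn:
  • 8: e_ss = 8/(1+K_p) with K_p=715/6 → 48/721.
  • 4t^2: a type-0 system cannot track it, e_ss → ∞.
The unbounded component dominates.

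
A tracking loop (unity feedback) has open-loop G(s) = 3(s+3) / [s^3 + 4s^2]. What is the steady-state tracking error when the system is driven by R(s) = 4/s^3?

16/9

Lowest-order denominator term is 4s^2, so the open loop has 2 poles at the origin → type 2 system.
K_a = lim_{s→0} s^2·G(s) = 3·3 / 4 = 2.25.
r(t) = 2t^2 gives R(s) = 4/s^3.
e_ss = 4/K_a = 4/2.25 = 16/9.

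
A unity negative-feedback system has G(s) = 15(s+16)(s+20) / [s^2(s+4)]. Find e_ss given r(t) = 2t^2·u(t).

The open loop has two poles at the origin → type 2 system.
K_a = lim_{s→0} s^2·G(s) = 15·16·20 / (4) = 1200.
r(t) = 2t^2 gives R(s) = 4/s^3.
e_ss = 4/K_a = 4/1200 = 1/300.

1/300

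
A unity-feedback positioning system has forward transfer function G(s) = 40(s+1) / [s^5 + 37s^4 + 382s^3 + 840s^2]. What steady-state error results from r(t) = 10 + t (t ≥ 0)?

The denominator has no term below 840s^2 — 2 poles at s=0, type 2. Treating each term separately:
  • 10: tracked with zero error.
  • t: tracked with zero error.
Total e_ss = 0.

0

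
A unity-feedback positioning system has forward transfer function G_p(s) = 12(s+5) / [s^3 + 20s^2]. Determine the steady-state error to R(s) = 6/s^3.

2

Lowest-order denominator term is 20s^2, so the open loop has 2 poles at the origin → type 2 system.
K_a = lim_{s→0} s^2·G_p(s) = 12·5 / 20 = 3.
r(t) = 3t^2 gives R(s) = 6/s^3.
e_ss = 6/K_a = 6/3 = 2.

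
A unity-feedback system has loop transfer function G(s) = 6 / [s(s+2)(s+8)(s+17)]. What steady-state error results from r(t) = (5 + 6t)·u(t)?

272

System type = 1 (one pole at s=0). Taking each input component in turn:
  • 5: tracked with zero error.
  • 6t: e_ss = 6/K_v with K_v=3/136 → 272.
Total e_ss = 272.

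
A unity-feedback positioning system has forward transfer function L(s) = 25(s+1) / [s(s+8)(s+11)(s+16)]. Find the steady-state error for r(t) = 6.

0

One free integrator in L(s): this is a type 1 system.
A type-1 system has K_p = ∞, so it tracks a step input with zero steady-state error.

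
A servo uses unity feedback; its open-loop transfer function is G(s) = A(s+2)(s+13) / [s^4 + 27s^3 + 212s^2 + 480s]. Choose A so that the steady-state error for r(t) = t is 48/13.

Factoring s from the denominator leaves a polynomial with constant term 480, so the system is type 1.
K_v = lim_{s→0} s·G(s) = A·2·13 / 480 = (13/240)·A.
e_ss = 1/K_v = 48/13 ⇒ K_v = 13/48 ⇒ A = (13/48)/(13/240) = 5.

5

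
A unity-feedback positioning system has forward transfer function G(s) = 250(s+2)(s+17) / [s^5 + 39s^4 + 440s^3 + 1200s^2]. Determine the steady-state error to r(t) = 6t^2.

The denominator has no term below 1200s^2 — 2 poles at s=0, type 2.
K_a = lim_{s→0} s^2·G(s) = 250·2·17 / 1200 = 85/12.
r(t) = 6t^2 gives R(s) = 12/s^3.
e_ss = 12/K_a = 12/(85/12) = 144/85.

144/85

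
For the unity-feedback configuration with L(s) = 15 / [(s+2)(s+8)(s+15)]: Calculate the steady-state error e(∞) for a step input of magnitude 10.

No free integrators in L(s): this is a type 0 system.
K_p = lim_{s→0} L(s) = 15 / (2·8·15) = 0.0625.
e_ss = 10/(1 + K_p) = 10/1.0625 = 160/17.

160/17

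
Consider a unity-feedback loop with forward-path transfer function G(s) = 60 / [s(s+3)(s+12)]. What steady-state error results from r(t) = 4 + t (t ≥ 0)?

The open loop has one pole at the origin → type 1 system. By superposition:
  • 4: tracked with zero error.
  • t: e_ss = 1/K_v with K_v=5/3 → 0.6.
Total e_ss = 0.6.

0.6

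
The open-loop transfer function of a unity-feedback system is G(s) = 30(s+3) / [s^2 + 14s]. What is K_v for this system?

Factoring s from the denominator leaves a polynomial with constant term 14, so the system is type 1.
K_v = lim_{s→0} s·G(s) = 30·3 / 14 = 45/7.

45/7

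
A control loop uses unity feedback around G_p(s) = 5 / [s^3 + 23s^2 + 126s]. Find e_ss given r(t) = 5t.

126

Lowest-order denominator term is 126s, so the open loop has 1 pole at the origin → type 1 system.
K_v = lim_{s→0} s·G_p(s) = 5 / 126 = 5/126.
e_ss = 5/K_v = 5/(5/126) = 126.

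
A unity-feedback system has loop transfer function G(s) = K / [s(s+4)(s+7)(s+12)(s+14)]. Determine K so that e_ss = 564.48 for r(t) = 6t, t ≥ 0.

G(s) has one factor of s in the denominator, so the system is type 1.
K_v = lim_{s→0} s·G(s) = K / (4·7·12·14) = (1/4704)·K.
e_ss = 6/K_v = 564.48 ⇒ K_v = 25/2352 ⇒ K = (25/2352)/(1/4704) = 50.

50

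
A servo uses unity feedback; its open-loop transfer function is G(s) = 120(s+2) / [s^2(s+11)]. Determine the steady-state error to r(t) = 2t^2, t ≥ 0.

System type = 2 (two poles at s=0).
K_a = lim_{s→0} s^2·G(s) = 120·2 / (11) = 240/11.
r(t) = 2t^2 gives R(s) = 4/s^3.
e_ss = 4/K_a = 4/(240/11) = 11/60.

11/60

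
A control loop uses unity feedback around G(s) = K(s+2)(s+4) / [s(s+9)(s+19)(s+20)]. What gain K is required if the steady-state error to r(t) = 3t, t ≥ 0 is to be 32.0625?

G(s) has one factor of s in the denominator, so the system is type 1.
K_v = lim_{s→0} s·G(s) = K·2·4 / (9·19·20) = (2/855)·K.
e_ss = 3/K_v = 32.0625 ⇒ K_v = 16/171 ⇒ K = (16/171)/(2/855) = 40.

40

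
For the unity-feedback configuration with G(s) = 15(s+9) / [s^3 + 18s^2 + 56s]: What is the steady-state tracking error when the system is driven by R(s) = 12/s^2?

224/45

The denominator has no term below 56s — 1 pole at s=0, type 1.
K_v = lim_{s→0} s·G(s) = 15·9 / 56 = 135/56.
e_ss = 12/K_v = 12/(135/56) = 224/45.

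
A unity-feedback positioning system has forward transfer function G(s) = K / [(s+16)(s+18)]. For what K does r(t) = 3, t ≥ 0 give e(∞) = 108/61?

G(s) has no factors of s in the denominator, so the system is type 0.
K_p = lim_{s→0} G(s) = K / (16·18) = (1/288)·K.
e_ss = 3/(1 + K_p) = 108/61 ⇒ 1 + (1/288)·K = 61/36 ⇒ K = 200.

200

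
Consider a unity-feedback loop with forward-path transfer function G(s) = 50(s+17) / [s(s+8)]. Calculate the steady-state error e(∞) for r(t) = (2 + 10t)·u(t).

System type = 1 (one pole at s=0). Treating each term separately:
  • 2: tracked with zero error.
  • 10t: e_ss = 10/K_v with K_v=106.25 → 8/85.
Total e_ss = 8/85.

8/85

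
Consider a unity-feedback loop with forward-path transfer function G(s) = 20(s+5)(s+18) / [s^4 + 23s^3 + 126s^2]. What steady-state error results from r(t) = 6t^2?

Factoring s^2 from the denominator leaves a polynomial with constant term 126, so the system is type 2.
K_a = lim_{s→0} s^2·G(s) = 20·5·18 / 126 = 100/7.
r(t) = 6t^2 gives R(s) = 12/s^3.
e_ss = 12/K_a = 12/(100/7) = 0.84.

0.84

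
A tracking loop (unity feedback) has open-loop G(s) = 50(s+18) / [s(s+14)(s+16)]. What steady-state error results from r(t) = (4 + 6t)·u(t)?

The open loop has one pole at the origin → type 1 system. By superposition:
  • 4: tracked with zero error.
  • 6t: e_ss = 6/K_v with K_v=225/56 → 112/75.
Total e_ss = 112/75.

112/75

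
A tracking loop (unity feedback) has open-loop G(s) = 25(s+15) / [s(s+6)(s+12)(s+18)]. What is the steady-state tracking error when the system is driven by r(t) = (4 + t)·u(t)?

The open loop has one pole at the origin → type 1 system. Treating each term separately:
  • 4: tracked with zero error.
  • t: e_ss = 1/K_v with K_v=125/432 → 3.456.
Total e_ss = 3.456.

3.456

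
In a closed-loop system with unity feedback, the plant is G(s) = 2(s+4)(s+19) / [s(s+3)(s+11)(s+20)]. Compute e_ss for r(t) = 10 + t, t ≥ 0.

165/38

System type = 1 (one pole at s=0). Taking each input component in turn:
  • 10: tracked with zero error.
  • t: e_ss = 1/K_v with K_v=38/165 → 165/38.
Total e_ss = 165/38.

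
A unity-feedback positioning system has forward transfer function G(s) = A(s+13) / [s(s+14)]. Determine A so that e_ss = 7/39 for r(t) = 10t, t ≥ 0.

The open loop has one pole at the origin → type 1 system.
K_v = lim_{s→0} s·G(s) = A·13 / (14) = (13/14)·A.
e_ss = 10/K_v = 7/39 ⇒ K_v = 390/7 ⇒ A = (390/7)/(13/14) = 60.

60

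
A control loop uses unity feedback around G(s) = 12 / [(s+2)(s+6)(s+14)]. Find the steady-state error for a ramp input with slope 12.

System type = 0 (no poles at s=0).
K_v = lim_{s→0} s·G(s) = 0; the steady-state error to this ramp input grows without bound.

infinity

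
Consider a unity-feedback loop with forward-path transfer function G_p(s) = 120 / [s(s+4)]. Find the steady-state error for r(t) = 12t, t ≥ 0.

0.4

G_p(s) has one factor of s in the denominator, so the system is type 1.
K_v = lim_{s→0} s·G_p(s) = 120 / (4) = 30.
e_ss = 12/K_v = 12/30 = 0.4.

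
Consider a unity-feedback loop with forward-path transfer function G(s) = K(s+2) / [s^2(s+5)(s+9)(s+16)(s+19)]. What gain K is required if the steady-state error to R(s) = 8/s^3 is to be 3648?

15

System type = 2 (two poles at s=0).
K_a = lim_{s→0} s^2·G(s) = K·2 / (5·9·16·19) = (1/6840)·K.
e_ss = 8/K_a = 3648 ⇒ K_a = 1/456 ⇒ K = (1/456)/(1/6840) = 15.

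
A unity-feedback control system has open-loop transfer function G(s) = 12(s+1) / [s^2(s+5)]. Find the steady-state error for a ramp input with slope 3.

0

G(s) has two factors of s in the denominator, so the system is type 2.
A type-2 system has K_v = ∞, so it tracks a ramp input with zero steady-state error.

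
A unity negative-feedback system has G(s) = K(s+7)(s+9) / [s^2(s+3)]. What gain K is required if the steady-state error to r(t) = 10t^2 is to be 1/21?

Two free integrators in G(s): this is a type 2 system.
K_a = lim_{s→0} s^2·G(s) = K·7·9 / (3) = 21·K.
e_ss = 20/K_a = 1/21 ⇒ K_a = 420 ⇒ K = 420/21 = 20.

20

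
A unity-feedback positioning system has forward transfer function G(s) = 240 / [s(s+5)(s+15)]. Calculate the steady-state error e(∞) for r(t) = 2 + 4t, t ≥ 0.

1.25

G(s) has one factor of s in the denominator, so the system is type 1. Taking each input component in turn:
  • 2: tracked with zero error.
  • 4t: e_ss = 4/K_v with K_v=3.2 → 1.25.
Total e_ss = 1.25.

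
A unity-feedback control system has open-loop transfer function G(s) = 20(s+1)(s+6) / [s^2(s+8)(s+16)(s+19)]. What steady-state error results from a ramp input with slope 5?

0

G(s) has two factors of s in the denominator, so the system is type 2.
K_v = ∞ for a type-2 system; e_ss to a ramp is zero.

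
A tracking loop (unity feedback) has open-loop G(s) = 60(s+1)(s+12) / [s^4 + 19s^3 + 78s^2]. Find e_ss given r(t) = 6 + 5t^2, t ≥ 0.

13/12

Factoring s^2 from the denominator leaves a polynomial with constant term 78, so the system is type 2. By superposition:
  • 6: tracked with zero error.
  • 5t^2: e_ss = 10/K_a with K_a=120/13 → 13/12.
Total e_ss = 13/12.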